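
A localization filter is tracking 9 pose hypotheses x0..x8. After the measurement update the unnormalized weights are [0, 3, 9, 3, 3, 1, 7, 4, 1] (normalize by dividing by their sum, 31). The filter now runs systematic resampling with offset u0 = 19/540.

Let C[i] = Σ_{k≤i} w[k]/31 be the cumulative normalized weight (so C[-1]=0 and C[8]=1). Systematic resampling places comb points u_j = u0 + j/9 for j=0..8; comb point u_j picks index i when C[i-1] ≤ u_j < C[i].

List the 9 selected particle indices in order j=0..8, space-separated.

1 2 2 2 3 5 6 6 7

C = [0, 3/31, 12/31, 15/31, 18/31, 19/31, 26/31, 30/31, 1]
j=0: u_0=19/540 ∈ [0, 3/31) → index 1
j=1: u_1=79/540 ∈ [3/31, 12/31) → index 2
j=2: u_2=139/540 ∈ [3/31, 12/31) → index 2
j=3: u_3=199/540 ∈ [3/31, 12/31) → index 2
j=4: u_4=259/540 ∈ [12/31, 15/31) → index 3
j=5: u_5=319/540 ∈ [18/31, 19/31) → index 5
j=6: u_6=379/540 ∈ [19/31, 26/31) → index 6
j=7: u_7=439/540 ∈ [19/31, 26/31) → index 6
j=8: u_8=499/540 ∈ [26/31, 30/31) → index 7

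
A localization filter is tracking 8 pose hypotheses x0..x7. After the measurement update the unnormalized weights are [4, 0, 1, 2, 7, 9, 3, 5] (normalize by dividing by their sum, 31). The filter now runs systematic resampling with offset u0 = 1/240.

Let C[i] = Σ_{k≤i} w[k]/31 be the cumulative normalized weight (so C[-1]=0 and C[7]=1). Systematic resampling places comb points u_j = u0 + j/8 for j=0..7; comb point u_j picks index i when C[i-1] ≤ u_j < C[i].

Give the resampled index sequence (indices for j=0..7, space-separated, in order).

0 2 4 4 5 5 6 7

C = [4/31, 4/31, 5/31, 7/31, 14/31, 23/31, 26/31, 1]
j=0: u_0=1/240 ∈ [0, 4/31) → index 0
j=1: u_1=31/240 ∈ [4/31, 5/31) → index 2
j=2: u_2=61/240 ∈ [7/31, 14/31) → index 4
j=3: u_3=91/240 ∈ [7/31, 14/31) → index 4
j=4: u_4=121/240 ∈ [14/31, 23/31) → index 5
j=5: u_5=151/240 ∈ [14/31, 23/31) → index 5
j=6: u_6=181/240 ∈ [23/31, 26/31) → index 6
j=7: u_7=211/240 ∈ [26/31, 1) → index 7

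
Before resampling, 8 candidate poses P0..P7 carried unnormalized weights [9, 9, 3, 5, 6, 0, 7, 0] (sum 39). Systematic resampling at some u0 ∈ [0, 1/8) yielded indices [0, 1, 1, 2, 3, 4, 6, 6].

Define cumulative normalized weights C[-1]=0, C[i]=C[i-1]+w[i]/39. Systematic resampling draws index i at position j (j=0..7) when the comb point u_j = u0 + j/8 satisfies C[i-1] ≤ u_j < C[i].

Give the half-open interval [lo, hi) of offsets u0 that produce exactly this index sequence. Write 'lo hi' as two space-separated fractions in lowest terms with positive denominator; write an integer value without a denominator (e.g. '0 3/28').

C = [3/13, 6/13, 7/13, 2/3, 32/39, 32/39, 1, 1]
j=0 picked index 0: u0 ∈ [0, 3/13)
j=1 picked index 1: u0 ∈ [11/104, 35/104)
j=2 picked index 1: u0 ∈ [-1/52, 11/52)
j=3 picked index 2: u0 ∈ [9/104, 17/104)
j=4 picked index 3: u0 ∈ [1/26, 1/6)
j=5 picked index 4: u0 ∈ [1/24, 61/312)
j=6 picked index 6: u0 ∈ [11/156, 1/4)
j=7 picked index 6: u0 ∈ [-17/312, 1/8)
intersection: [11/104, 1/8)

11/104 1/8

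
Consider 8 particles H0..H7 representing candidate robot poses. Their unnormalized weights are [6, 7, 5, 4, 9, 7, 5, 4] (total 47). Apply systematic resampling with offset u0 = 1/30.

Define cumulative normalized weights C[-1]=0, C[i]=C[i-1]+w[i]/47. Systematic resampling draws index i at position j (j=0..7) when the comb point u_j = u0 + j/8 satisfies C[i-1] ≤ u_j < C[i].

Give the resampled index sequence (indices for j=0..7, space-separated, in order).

0 1 2 3 4 4 5 6

C = [6/47, 13/47, 18/47, 22/47, 31/47, 38/47, 43/47, 1]
j=0: u_0=1/30 ∈ [0, 6/47) → index 0
j=1: u_1=19/120 ∈ [6/47, 13/47) → index 1
j=2: u_2=17/60 ∈ [13/47, 18/47) → index 2
j=3: u_3=49/120 ∈ [18/47, 22/47) → index 3
j=4: u_4=8/15 ∈ [22/47, 31/47) → index 4
j=5: u_5=79/120 ∈ [22/47, 31/47) → index 4
j=6: u_6=47/60 ∈ [31/47, 38/47) → index 5
j=7: u_7=109/120 ∈ [38/47, 43/47) → index 6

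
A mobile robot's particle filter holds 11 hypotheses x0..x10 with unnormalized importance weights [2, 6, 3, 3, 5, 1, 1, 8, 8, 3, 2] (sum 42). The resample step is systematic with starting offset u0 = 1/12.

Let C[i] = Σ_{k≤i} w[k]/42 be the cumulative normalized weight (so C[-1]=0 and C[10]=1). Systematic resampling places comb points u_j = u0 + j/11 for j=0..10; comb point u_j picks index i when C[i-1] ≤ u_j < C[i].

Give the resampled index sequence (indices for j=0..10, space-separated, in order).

1 1 3 4 4 7 7 8 8 9 10

C = [1/21, 4/21, 11/42, 1/3, 19/42, 10/21, 1/2, 29/42, 37/42, 20/21, 1]
j=0: u_0=1/12 ∈ [1/21, 4/21) → index 1
j=1: u_1=23/132 ∈ [1/21, 4/21) → index 1
j=2: u_2=35/132 ∈ [11/42, 1/3) → index 3
j=3: u_3=47/132 ∈ [1/3, 19/42) → index 4
j=4: u_4=59/132 ∈ [1/3, 19/42) → index 4
j=5: u_5=71/132 ∈ [1/2, 29/42) → index 7
j=6: u_6=83/132 ∈ [1/2, 29/42) → index 7
j=7: u_7=95/132 ∈ [29/42, 37/42) → index 8
j=8: u_8=107/132 ∈ [29/42, 37/42) → index 8
j=9: u_9=119/132 ∈ [37/42, 20/21) → index 9
j=10: u_10=131/132 ∈ [20/21, 1) → index 10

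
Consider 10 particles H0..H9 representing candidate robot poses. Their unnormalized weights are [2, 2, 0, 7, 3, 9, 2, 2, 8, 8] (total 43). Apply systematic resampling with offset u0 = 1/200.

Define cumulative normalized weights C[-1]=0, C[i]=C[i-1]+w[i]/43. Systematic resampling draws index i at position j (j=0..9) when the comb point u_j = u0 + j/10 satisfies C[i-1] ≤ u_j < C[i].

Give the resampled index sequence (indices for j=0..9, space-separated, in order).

C = [2/43, 4/43, 4/43, 11/43, 14/43, 23/43, 25/43, 27/43, 35/43, 1]
j=0: u_0=1/200 ∈ [0, 2/43) → index 0
j=1: u_1=21/200 ∈ [4/43, 11/43) → index 3
j=2: u_2=41/200 ∈ [4/43, 11/43) → index 3
j=3: u_3=61/200 ∈ [11/43, 14/43) → index 4
j=4: u_4=81/200 ∈ [14/43, 23/43) → index 5
j=5: u_5=101/200 ∈ [14/43, 23/43) → index 5
j=6: u_6=121/200 ∈ [25/43, 27/43) → index 7
j=7: u_7=141/200 ∈ [27/43, 35/43) → index 8
j=8: u_8=161/200 ∈ [27/43, 35/43) → index 8
j=9: u_9=181/200 ∈ [35/43, 1) → index 9

0 3 3 4 5 5 7 8 8 9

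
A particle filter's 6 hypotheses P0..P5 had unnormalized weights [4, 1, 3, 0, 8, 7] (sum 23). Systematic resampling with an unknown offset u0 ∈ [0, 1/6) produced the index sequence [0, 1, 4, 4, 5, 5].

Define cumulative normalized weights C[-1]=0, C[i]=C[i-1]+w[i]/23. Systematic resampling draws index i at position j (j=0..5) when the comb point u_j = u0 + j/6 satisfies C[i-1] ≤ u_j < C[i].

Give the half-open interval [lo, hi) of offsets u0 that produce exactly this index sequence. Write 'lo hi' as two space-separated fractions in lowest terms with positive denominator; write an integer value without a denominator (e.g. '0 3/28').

C = [4/23, 5/23, 8/23, 8/23, 16/23, 1]
j=0 picked index 0: u0 ∈ [0, 4/23)
j=1 picked index 1: u0 ∈ [1/138, 7/138)
j=2 picked index 4: u0 ∈ [1/69, 25/69)
j=3 picked index 4: u0 ∈ [-7/46, 9/46)
j=4 picked index 5: u0 ∈ [2/69, 1/3)
j=5 picked index 5: u0 ∈ [-19/138, 1/6)
intersection: [2/69, 7/138)

2/69 7/138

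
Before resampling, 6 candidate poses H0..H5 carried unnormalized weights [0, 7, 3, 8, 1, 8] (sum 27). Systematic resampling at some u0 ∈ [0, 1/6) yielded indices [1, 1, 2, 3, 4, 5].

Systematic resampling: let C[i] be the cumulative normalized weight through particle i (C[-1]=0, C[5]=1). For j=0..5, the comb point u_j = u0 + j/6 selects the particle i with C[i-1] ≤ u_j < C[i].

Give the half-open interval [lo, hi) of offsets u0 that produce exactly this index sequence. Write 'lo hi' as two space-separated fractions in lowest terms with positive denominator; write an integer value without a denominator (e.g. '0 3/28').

0 1/27

C = [0, 7/27, 10/27, 2/3, 19/27, 1]
j=0 picked index 1: u0 ∈ [0, 7/27)
j=1 picked index 1: u0 ∈ [-1/6, 5/54)
j=2 picked index 2: u0 ∈ [-2/27, 1/27)
j=3 picked index 3: u0 ∈ [-7/54, 1/6)
j=4 picked index 4: u0 ∈ [0, 1/27)
j=5 picked index 5: u0 ∈ [-7/54, 1/6)
intersection: [0, 1/27)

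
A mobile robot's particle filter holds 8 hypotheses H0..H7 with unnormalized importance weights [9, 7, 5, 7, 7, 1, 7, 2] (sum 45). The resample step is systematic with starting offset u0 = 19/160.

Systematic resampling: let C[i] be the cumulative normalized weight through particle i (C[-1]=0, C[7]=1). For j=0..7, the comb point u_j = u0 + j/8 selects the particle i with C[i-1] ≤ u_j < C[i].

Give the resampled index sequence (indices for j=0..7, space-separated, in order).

C = [1/5, 16/45, 7/15, 28/45, 7/9, 4/5, 43/45, 1]
j=0: u_0=19/160 ∈ [0, 1/5) → index 0
j=1: u_1=39/160 ∈ [1/5, 16/45) → index 1
j=2: u_2=59/160 ∈ [16/45, 7/15) → index 2
j=3: u_3=79/160 ∈ [7/15, 28/45) → index 3
j=4: u_4=99/160 ∈ [7/15, 28/45) → index 3
j=5: u_5=119/160 ∈ [28/45, 7/9) → index 4
j=6: u_6=139/160 ∈ [4/5, 43/45) → index 6
j=7: u_7=159/160 ∈ [43/45, 1) → index 7

0 1 2 3 3 4 6 7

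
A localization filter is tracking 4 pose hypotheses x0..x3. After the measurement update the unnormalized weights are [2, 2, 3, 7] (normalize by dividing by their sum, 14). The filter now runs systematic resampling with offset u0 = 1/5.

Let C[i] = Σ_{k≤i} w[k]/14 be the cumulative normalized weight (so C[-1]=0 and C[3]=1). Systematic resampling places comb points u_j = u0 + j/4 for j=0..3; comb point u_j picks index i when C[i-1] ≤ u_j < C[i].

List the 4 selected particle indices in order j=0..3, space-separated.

1 2 3 3

C = [1/7, 2/7, 1/2, 1]
j=0: u_0=1/5 ∈ [1/7, 2/7) → index 1
j=1: u_1=9/20 ∈ [2/7, 1/2) → index 2
j=2: u_2=7/10 ∈ [1/2, 1) → index 3
j=3: u_3=19/20 ∈ [1/2, 1) → index 3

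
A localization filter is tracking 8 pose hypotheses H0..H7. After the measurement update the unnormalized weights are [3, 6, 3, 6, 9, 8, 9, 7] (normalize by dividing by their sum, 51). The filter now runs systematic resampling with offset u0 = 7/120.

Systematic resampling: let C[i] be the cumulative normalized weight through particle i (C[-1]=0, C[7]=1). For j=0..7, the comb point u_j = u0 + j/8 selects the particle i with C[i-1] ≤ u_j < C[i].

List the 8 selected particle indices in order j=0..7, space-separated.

0 2 3 4 5 5 6 7

C = [1/17, 3/17, 4/17, 6/17, 9/17, 35/51, 44/51, 1]
j=0: u_0=7/120 ∈ [0, 1/17) → index 0
j=1: u_1=11/60 ∈ [3/17, 4/17) → index 2
j=2: u_2=37/120 ∈ [4/17, 6/17) → index 3
j=3: u_3=13/30 ∈ [6/17, 9/17) → index 4
j=4: u_4=67/120 ∈ [9/17, 35/51) → index 5
j=5: u_5=41/60 ∈ [9/17, 35/51) → index 5
j=6: u_6=97/120 ∈ [35/51, 44/51) → index 6
j=7: u_7=14/15 ∈ [44/51, 1) → index 7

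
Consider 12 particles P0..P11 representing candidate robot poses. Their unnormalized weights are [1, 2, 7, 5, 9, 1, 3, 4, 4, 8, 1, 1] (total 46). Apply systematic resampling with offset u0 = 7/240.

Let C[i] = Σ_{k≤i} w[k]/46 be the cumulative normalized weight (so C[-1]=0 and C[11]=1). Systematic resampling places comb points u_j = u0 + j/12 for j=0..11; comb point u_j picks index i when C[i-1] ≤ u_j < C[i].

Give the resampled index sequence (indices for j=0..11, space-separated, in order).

1 2 2 3 4 4 5 7 8 8 9 9

C = [1/46, 3/46, 5/23, 15/46, 12/23, 25/46, 14/23, 16/23, 18/23, 22/23, 45/46, 1]
j=0: u_0=7/240 ∈ [1/46, 3/46) → index 1
j=1: u_1=9/80 ∈ [3/46, 5/23) → index 2
j=2: u_2=47/240 ∈ [3/46, 5/23) → index 2
j=3: u_3=67/240 ∈ [5/23, 15/46) → index 3
j=4: u_4=29/80 ∈ [15/46, 12/23) → index 4
j=5: u_5=107/240 ∈ [15/46, 12/23) → index 4
j=6: u_6=127/240 ∈ [12/23, 25/46) → index 5
j=7: u_7=49/80 ∈ [14/23, 16/23) → index 7
j=8: u_8=167/240 ∈ [16/23, 18/23) → index 8
j=9: u_9=187/240 ∈ [16/23, 18/23) → index 8
j=10: u_10=69/80 ∈ [18/23, 22/23) → index 9
j=11: u_11=227/240 ∈ [18/23, 22/23) → index 9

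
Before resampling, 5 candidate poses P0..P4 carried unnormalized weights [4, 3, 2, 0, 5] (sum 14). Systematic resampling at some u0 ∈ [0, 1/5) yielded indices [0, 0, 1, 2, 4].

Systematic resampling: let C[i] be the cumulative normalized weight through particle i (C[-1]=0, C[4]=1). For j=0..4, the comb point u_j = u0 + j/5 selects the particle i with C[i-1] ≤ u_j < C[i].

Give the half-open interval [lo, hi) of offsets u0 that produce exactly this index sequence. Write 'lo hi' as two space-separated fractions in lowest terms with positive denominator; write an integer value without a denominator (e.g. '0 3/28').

0 3/70

C = [2/7, 1/2, 9/14, 9/14, 1]
j=0 picked index 0: u0 ∈ [0, 2/7)
j=1 picked index 0: u0 ∈ [-1/5, 3/35)
j=2 picked index 1: u0 ∈ [-4/35, 1/10)
j=3 picked index 2: u0 ∈ [-1/10, 3/70)
j=4 picked index 4: u0 ∈ [-11/70, 1/5)
intersection: [0, 3/70)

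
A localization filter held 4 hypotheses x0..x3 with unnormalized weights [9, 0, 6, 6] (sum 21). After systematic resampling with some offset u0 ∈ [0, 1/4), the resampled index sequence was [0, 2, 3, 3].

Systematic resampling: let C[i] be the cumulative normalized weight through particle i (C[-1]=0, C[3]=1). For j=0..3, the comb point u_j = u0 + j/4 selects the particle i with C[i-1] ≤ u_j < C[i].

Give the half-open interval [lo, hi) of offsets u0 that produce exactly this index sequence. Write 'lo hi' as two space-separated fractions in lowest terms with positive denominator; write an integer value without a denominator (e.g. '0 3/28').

C = [3/7, 3/7, 5/7, 1]
j=0 picked index 0: u0 ∈ [0, 3/7)
j=1 picked index 2: u0 ∈ [5/28, 13/28)
j=2 picked index 3: u0 ∈ [3/14, 1/2)
j=3 picked index 3: u0 ∈ [-1/28, 1/4)
intersection: [3/14, 1/4)

3/14 1/4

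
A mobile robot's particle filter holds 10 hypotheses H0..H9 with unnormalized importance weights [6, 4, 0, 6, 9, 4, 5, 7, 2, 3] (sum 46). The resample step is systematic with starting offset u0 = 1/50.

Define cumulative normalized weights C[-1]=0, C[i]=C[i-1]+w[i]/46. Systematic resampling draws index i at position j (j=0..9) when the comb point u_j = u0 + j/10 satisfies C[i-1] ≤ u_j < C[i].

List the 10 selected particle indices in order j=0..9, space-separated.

C = [3/23, 5/23, 5/23, 8/23, 25/46, 29/46, 17/23, 41/46, 43/46, 1]
j=0: u_0=1/50 ∈ [0, 3/23) → index 0
j=1: u_1=3/25 ∈ [0, 3/23) → index 0
j=2: u_2=11/50 ∈ [5/23, 8/23) → index 3
j=3: u_3=8/25 ∈ [5/23, 8/23) → index 3
j=4: u_4=21/50 ∈ [8/23, 25/46) → index 4
j=5: u_5=13/25 ∈ [8/23, 25/46) → index 4
j=6: u_6=31/50 ∈ [25/46, 29/46) → index 5
j=7: u_7=18/25 ∈ [29/46, 17/23) → index 6
j=8: u_8=41/50 ∈ [17/23, 41/46) → index 7
j=9: u_9=23/25 ∈ [41/46, 43/46) → index 8

0 0 3 3 4 4 5 6 7 8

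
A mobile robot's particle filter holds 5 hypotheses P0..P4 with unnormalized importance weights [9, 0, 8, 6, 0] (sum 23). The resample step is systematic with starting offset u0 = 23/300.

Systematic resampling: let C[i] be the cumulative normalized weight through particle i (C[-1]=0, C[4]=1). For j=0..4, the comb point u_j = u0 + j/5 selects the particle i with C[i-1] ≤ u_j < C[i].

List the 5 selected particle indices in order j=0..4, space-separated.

0 0 2 2 3

C = [9/23, 9/23, 17/23, 1, 1]
j=0: u_0=23/300 ∈ [0, 9/23) → index 0
j=1: u_1=83/300 ∈ [0, 9/23) → index 0
j=2: u_2=143/300 ∈ [9/23, 17/23) → index 2
j=3: u_3=203/300 ∈ [9/23, 17/23) → index 2
j=4: u_4=263/300 ∈ [17/23, 1) → index 3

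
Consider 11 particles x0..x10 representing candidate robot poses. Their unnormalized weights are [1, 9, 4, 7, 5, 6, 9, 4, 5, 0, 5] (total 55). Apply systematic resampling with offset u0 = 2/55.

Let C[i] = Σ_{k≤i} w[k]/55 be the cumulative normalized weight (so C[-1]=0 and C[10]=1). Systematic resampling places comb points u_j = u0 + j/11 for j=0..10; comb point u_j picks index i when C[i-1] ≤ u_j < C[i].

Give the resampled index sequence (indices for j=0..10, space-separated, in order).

C = [1/55, 2/11, 14/55, 21/55, 26/55, 32/55, 41/55, 9/11, 10/11, 10/11, 1]
j=0: u_0=2/55 ∈ [1/55, 2/11) → index 1
j=1: u_1=7/55 ∈ [1/55, 2/11) → index 1
j=2: u_2=12/55 ∈ [2/11, 14/55) → index 2
j=3: u_3=17/55 ∈ [14/55, 21/55) → index 3
j=4: u_4=2/5 ∈ [21/55, 26/55) → index 4
j=5: u_5=27/55 ∈ [26/55, 32/55) → index 5
j=6: u_6=32/55 ∈ [32/55, 41/55) → index 6
j=7: u_7=37/55 ∈ [32/55, 41/55) → index 6
j=8: u_8=42/55 ∈ [41/55, 9/11) → index 7
j=9: u_9=47/55 ∈ [9/11, 10/11) → index 8
j=10: u_10=52/55 ∈ [10/11, 1) → index 10

1 1 2 3 4 5 6 6 7 8 10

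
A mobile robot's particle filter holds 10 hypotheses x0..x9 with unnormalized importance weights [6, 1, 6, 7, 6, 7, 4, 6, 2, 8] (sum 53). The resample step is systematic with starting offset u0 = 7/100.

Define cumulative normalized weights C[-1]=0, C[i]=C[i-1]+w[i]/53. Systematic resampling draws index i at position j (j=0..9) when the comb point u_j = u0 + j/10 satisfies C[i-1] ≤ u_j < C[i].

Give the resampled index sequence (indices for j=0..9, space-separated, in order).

0 2 3 3 4 5 6 7 9 9

C = [6/53, 7/53, 13/53, 20/53, 26/53, 33/53, 37/53, 43/53, 45/53, 1]
j=0: u_0=7/100 ∈ [0, 6/53) → index 0
j=1: u_1=17/100 ∈ [7/53, 13/53) → index 2
j=2: u_2=27/100 ∈ [13/53, 20/53) → index 3
j=3: u_3=37/100 ∈ [13/53, 20/53) → index 3
j=4: u_4=47/100 ∈ [20/53, 26/53) → index 4
j=5: u_5=57/100 ∈ [26/53, 33/53) → index 5
j=6: u_6=67/100 ∈ [33/53, 37/53) → index 6
j=7: u_7=77/100 ∈ [37/53, 43/53) → index 7
j=8: u_8=87/100 ∈ [45/53, 1) → index 9
j=9: u_9=97/100 ∈ [45/53, 1) → index 9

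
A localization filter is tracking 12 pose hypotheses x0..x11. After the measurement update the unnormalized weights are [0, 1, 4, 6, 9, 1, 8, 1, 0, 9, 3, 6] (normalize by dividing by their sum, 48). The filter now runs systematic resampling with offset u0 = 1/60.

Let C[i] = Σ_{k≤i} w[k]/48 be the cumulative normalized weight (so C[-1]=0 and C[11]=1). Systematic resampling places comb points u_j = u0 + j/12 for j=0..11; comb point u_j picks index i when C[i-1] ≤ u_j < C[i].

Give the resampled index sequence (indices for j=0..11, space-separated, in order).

C = [0, 1/48, 5/48, 11/48, 5/12, 7/16, 29/48, 5/8, 5/8, 13/16, 7/8, 1]
j=0: u_0=1/60 ∈ [0, 1/48) → index 1
j=1: u_1=1/10 ∈ [1/48, 5/48) → index 2
j=2: u_2=11/60 ∈ [5/48, 11/48) → index 3
j=3: u_3=4/15 ∈ [11/48, 5/12) → index 4
j=4: u_4=7/20 ∈ [11/48, 5/12) → index 4
j=5: u_5=13/30 ∈ [5/12, 7/16) → index 5
j=6: u_6=31/60 ∈ [7/16, 29/48) → index 6
j=7: u_7=3/5 ∈ [7/16, 29/48) → index 6
j=8: u_8=41/60 ∈ [5/8, 13/16) → index 9
j=9: u_9=23/30 ∈ [5/8, 13/16) → index 9
j=10: u_10=17/20 ∈ [13/16, 7/8) → index 10
j=11: u_11=14/15 ∈ [7/8, 1) → index 11

1 2 3 4 4 5 6 6 9 9 10 11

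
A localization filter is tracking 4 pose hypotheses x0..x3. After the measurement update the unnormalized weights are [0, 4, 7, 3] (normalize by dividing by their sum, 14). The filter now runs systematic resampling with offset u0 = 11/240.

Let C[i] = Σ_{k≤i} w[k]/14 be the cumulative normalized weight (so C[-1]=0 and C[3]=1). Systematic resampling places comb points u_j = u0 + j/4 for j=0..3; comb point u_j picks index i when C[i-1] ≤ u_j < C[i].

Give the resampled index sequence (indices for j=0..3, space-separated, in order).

C = [0, 2/7, 11/14, 1]
j=0: u_0=11/240 ∈ [0, 2/7) → index 1
j=1: u_1=71/240 ∈ [2/7, 11/14) → index 2
j=2: u_2=131/240 ∈ [2/7, 11/14) → index 2
j=3: u_3=191/240 ∈ [11/14, 1) → index 3

1 2 2 3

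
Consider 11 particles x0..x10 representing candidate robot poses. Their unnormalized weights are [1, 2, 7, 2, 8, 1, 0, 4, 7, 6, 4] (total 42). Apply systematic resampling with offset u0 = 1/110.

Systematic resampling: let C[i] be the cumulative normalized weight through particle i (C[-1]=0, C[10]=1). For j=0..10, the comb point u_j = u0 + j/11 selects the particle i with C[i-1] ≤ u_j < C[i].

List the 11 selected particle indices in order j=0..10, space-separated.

C = [1/42, 1/14, 5/21, 2/7, 10/21, 1/2, 1/2, 25/42, 16/21, 19/21, 1]
j=0: u_0=1/110 ∈ [0, 1/42) → index 0
j=1: u_1=1/10 ∈ [1/14, 5/21) → index 2
j=2: u_2=21/110 ∈ [1/14, 5/21) → index 2
j=3: u_3=31/110 ∈ [5/21, 2/7) → index 3
j=4: u_4=41/110 ∈ [2/7, 10/21) → index 4
j=5: u_5=51/110 ∈ [2/7, 10/21) → index 4
j=6: u_6=61/110 ∈ [1/2, 25/42) → index 7
j=7: u_7=71/110 ∈ [25/42, 16/21) → index 8
j=8: u_8=81/110 ∈ [25/42, 16/21) → index 8
j=9: u_9=91/110 ∈ [16/21, 19/21) → index 9
j=10: u_10=101/110 ∈ [19/21, 1) → index 10

0 2 2 3 4 4 7 8 8 9 10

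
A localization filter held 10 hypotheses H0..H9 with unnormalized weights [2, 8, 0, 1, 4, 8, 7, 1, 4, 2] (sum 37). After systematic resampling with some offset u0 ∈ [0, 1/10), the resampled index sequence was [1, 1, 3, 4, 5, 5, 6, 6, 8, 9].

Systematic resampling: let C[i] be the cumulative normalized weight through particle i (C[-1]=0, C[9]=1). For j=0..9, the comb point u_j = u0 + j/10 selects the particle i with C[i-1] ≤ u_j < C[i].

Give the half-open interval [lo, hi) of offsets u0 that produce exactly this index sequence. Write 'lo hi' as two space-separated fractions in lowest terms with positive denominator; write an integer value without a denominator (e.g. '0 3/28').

C = [2/37, 10/37, 10/37, 11/37, 15/37, 23/37, 30/37, 31/37, 35/37, 1]
j=0 picked index 1: u0 ∈ [2/37, 10/37)
j=1 picked index 1: u0 ∈ [-17/370, 63/370)
j=2 picked index 3: u0 ∈ [13/185, 18/185)
j=3 picked index 4: u0 ∈ [-1/370, 39/370)
j=4 picked index 5: u0 ∈ [1/185, 41/185)
j=5 picked index 5: u0 ∈ [-7/74, 9/74)
j=6 picked index 6: u0 ∈ [4/185, 39/185)
j=7 picked index 6: u0 ∈ [-29/370, 41/370)
j=8 picked index 8: u0 ∈ [7/185, 27/185)
j=9 picked index 9: u0 ∈ [17/370, 1/10)
intersection: [13/185, 18/185)

13/185 18/185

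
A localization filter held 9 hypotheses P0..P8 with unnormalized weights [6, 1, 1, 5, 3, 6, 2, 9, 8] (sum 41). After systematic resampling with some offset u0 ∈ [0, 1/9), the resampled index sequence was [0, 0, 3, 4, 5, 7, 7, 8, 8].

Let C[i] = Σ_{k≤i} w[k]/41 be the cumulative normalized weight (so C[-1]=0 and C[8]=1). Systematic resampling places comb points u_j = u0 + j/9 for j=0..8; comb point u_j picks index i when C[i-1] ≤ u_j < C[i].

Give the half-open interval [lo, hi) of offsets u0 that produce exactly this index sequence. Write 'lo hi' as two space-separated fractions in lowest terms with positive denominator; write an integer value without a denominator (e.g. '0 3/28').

11/369 13/369

C = [6/41, 7/41, 8/41, 13/41, 16/41, 22/41, 24/41, 33/41, 1]
j=0 picked index 0: u0 ∈ [0, 6/41)
j=1 picked index 0: u0 ∈ [-1/9, 13/369)
j=2 picked index 3: u0 ∈ [-10/369, 35/369)
j=3 picked index 4: u0 ∈ [-2/123, 7/123)
j=4 picked index 5: u0 ∈ [-20/369, 34/369)
j=5 picked index 7: u0 ∈ [11/369, 92/369)
j=6 picked index 7: u0 ∈ [-10/123, 17/123)
j=7 picked index 8: u0 ∈ [10/369, 2/9)
j=8 picked index 8: u0 ∈ [-31/369, 1/9)
intersection: [11/369, 13/369)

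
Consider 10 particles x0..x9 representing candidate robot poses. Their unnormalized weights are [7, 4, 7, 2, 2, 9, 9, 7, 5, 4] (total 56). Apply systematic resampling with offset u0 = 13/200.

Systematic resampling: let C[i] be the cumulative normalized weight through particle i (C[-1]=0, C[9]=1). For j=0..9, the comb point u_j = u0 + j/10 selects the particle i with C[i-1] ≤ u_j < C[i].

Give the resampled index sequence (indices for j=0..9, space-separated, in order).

0 1 2 4 5 6 6 7 8 9

C = [1/8, 11/56, 9/28, 5/14, 11/28, 31/56, 5/7, 47/56, 13/14, 1]
j=0: u_0=13/200 ∈ [0, 1/8) → index 0
j=1: u_1=33/200 ∈ [1/8, 11/56) → index 1
j=2: u_2=53/200 ∈ [11/56, 9/28) → index 2
j=3: u_3=73/200 ∈ [5/14, 11/28) → index 4
j=4: u_4=93/200 ∈ [11/28, 31/56) → index 5
j=5: u_5=113/200 ∈ [31/56, 5/7) → index 6
j=6: u_6=133/200 ∈ [31/56, 5/7) → index 6
j=7: u_7=153/200 ∈ [5/7, 47/56) → index 7
j=8: u_8=173/200 ∈ [47/56, 13/14) → index 8
j=9: u_9=193/200 ∈ [13/14, 1) → index 9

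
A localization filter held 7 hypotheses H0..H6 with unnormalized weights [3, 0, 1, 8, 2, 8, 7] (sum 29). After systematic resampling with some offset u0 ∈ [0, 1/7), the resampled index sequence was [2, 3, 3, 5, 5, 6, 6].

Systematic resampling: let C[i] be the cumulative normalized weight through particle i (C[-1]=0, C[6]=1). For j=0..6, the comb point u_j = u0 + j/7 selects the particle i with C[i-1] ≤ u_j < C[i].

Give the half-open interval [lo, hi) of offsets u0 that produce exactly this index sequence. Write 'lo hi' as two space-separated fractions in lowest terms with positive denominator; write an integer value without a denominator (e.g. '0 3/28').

C = [3/29, 3/29, 4/29, 12/29, 14/29, 22/29, 1]
j=0 picked index 2: u0 ∈ [3/29, 4/29)
j=1 picked index 3: u0 ∈ [-1/203, 55/203)
j=2 picked index 3: u0 ∈ [-30/203, 26/203)
j=3 picked index 5: u0 ∈ [11/203, 67/203)
j=4 picked index 5: u0 ∈ [-18/203, 38/203)
j=5 picked index 6: u0 ∈ [9/203, 2/7)
j=6 picked index 6: u0 ∈ [-20/203, 1/7)
intersection: [3/29, 26/203)

3/29 26/203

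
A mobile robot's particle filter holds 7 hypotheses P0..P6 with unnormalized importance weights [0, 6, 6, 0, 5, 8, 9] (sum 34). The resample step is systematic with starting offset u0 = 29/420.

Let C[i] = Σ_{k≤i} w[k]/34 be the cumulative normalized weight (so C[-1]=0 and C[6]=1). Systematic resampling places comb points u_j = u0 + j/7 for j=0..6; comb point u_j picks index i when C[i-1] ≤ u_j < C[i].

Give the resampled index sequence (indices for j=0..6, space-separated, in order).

C = [0, 3/17, 6/17, 6/17, 1/2, 25/34, 1]
j=0: u_0=29/420 ∈ [0, 3/17) → index 1
j=1: u_1=89/420 ∈ [3/17, 6/17) → index 2
j=2: u_2=149/420 ∈ [6/17, 1/2) → index 4
j=3: u_3=209/420 ∈ [6/17, 1/2) → index 4
j=4: u_4=269/420 ∈ [1/2, 25/34) → index 5
j=5: u_5=47/60 ∈ [25/34, 1) → index 6
j=6: u_6=389/420 ∈ [25/34, 1) → index 6

1 2 4 4 5 6 6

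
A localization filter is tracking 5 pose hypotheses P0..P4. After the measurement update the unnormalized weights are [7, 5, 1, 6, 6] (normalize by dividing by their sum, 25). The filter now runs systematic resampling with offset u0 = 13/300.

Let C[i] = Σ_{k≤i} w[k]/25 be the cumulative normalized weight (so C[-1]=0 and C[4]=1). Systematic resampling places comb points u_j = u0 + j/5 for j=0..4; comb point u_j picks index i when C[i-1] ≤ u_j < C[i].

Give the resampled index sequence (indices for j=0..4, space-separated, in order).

C = [7/25, 12/25, 13/25, 19/25, 1]
j=0: u_0=13/300 ∈ [0, 7/25) → index 0
j=1: u_1=73/300 ∈ [0, 7/25) → index 0
j=2: u_2=133/300 ∈ [7/25, 12/25) → index 1
j=3: u_3=193/300 ∈ [13/25, 19/25) → index 3
j=4: u_4=253/300 ∈ [19/25, 1) → index 4

0 0 1 3 4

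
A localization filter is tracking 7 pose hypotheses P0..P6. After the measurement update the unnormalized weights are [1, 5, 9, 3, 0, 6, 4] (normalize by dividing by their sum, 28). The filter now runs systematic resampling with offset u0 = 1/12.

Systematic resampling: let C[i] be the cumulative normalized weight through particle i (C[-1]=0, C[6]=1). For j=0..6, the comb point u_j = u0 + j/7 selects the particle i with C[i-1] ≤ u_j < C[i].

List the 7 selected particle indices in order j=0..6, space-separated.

1 2 2 2 5 5 6

C = [1/28, 3/14, 15/28, 9/14, 9/14, 6/7, 1]
j=0: u_0=1/12 ∈ [1/28, 3/14) → index 1
j=1: u_1=19/84 ∈ [3/14, 15/28) → index 2
j=2: u_2=31/84 ∈ [3/14, 15/28) → index 2
j=3: u_3=43/84 ∈ [3/14, 15/28) → index 2
j=4: u_4=55/84 ∈ [9/14, 6/7) → index 5
j=5: u_5=67/84 ∈ [9/14, 6/7) → index 5
j=6: u_6=79/84 ∈ [6/7, 1) → index 6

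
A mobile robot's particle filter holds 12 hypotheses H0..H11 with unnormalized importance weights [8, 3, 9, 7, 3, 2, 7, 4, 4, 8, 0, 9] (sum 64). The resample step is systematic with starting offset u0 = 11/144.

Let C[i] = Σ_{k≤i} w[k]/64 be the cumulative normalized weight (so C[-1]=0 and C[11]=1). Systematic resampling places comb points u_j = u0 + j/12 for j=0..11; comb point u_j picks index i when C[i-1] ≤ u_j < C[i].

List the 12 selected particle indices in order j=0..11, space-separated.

0 1 2 3 3 5 6 7 9 9 11 11

C = [1/8, 11/64, 5/16, 27/64, 15/32, 1/2, 39/64, 43/64, 47/64, 55/64, 55/64, 1]
j=0: u_0=11/144 ∈ [0, 1/8) → index 0
j=1: u_1=23/144 ∈ [1/8, 11/64) → index 1
j=2: u_2=35/144 ∈ [11/64, 5/16) → index 2
j=3: u_3=47/144 ∈ [5/16, 27/64) → index 3
j=4: u_4=59/144 ∈ [5/16, 27/64) → index 3
j=5: u_5=71/144 ∈ [15/32, 1/2) → index 5
j=6: u_6=83/144 ∈ [1/2, 39/64) → index 6
j=7: u_7=95/144 ∈ [39/64, 43/64) → index 7
j=8: u_8=107/144 ∈ [47/64, 55/64) → index 9
j=9: u_9=119/144 ∈ [47/64, 55/64) → index 9
j=10: u_10=131/144 ∈ [55/64, 1) → index 11
j=11: u_11=143/144 ∈ [55/64, 1) → index 11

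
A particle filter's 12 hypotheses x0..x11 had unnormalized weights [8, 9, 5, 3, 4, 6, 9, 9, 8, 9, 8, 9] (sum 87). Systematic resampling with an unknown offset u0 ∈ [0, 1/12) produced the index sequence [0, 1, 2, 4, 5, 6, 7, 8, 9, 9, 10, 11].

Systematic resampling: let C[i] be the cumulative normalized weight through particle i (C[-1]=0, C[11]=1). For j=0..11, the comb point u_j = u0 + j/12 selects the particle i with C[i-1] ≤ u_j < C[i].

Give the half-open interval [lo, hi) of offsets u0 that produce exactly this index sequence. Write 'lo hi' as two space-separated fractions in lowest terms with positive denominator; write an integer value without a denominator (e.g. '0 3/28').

C = [8/87, 17/87, 22/87, 25/87, 1/3, 35/87, 44/87, 53/87, 61/87, 70/87, 26/29, 1]
j=0 picked index 0: u0 ∈ [0, 8/87)
j=1 picked index 1: u0 ∈ [1/116, 13/116)
j=2 picked index 2: u0 ∈ [5/174, 5/58)
j=3 picked index 4: u0 ∈ [13/348, 1/12)
j=4 picked index 5: u0 ∈ [0, 2/29)
j=5 picked index 6: u0 ∈ [-5/348, 31/348)
j=6 picked index 7: u0 ∈ [1/174, 19/174)
j=7 picked index 8: u0 ∈ [3/116, 41/348)
j=8 picked index 9: u0 ∈ [1/29, 4/29)
j=9 picked index 9: u0 ∈ [-17/348, 19/348)
j=10 picked index 10: u0 ∈ [-5/174, 11/174)
j=11 picked index 11: u0 ∈ [-7/348, 1/12)
intersection: [13/348, 19/348)

13/348 19/348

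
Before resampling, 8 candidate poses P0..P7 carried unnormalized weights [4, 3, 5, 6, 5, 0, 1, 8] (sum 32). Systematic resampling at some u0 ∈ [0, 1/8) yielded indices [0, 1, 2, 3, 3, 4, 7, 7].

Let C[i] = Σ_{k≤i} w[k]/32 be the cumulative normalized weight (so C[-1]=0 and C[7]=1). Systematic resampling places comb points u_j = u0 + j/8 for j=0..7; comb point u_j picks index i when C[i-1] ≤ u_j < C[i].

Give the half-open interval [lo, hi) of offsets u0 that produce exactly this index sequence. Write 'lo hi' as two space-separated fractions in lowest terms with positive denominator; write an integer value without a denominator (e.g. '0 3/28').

C = [1/8, 7/32, 3/8, 9/16, 23/32, 23/32, 3/4, 1]
j=0 picked index 0: u0 ∈ [0, 1/8)
j=1 picked index 1: u0 ∈ [0, 3/32)
j=2 picked index 2: u0 ∈ [-1/32, 1/8)
j=3 picked index 3: u0 ∈ [0, 3/16)
j=4 picked index 3: u0 ∈ [-1/8, 1/16)
j=5 picked index 4: u0 ∈ [-1/16, 3/32)
j=6 picked index 7: u0 ∈ [0, 1/4)
j=7 picked index 7: u0 ∈ [-1/8, 1/8)
intersection: [0, 1/16)

0 1/16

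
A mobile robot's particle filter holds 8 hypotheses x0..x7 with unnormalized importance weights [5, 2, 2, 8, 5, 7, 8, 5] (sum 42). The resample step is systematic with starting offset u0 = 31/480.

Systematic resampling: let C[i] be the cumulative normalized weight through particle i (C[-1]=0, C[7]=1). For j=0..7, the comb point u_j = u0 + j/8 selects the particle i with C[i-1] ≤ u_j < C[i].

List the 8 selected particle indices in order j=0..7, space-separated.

0 2 3 4 5 5 6 7

C = [5/42, 1/6, 3/14, 17/42, 11/21, 29/42, 37/42, 1]
j=0: u_0=31/480 ∈ [0, 5/42) → index 0
j=1: u_1=91/480 ∈ [1/6, 3/14) → index 2
j=2: u_2=151/480 ∈ [3/14, 17/42) → index 3
j=3: u_3=211/480 ∈ [17/42, 11/21) → index 4
j=4: u_4=271/480 ∈ [11/21, 29/42) → index 5
j=5: u_5=331/480 ∈ [11/21, 29/42) → index 5
j=6: u_6=391/480 ∈ [29/42, 37/42) → index 6
j=7: u_7=451/480 ∈ [37/42, 1) → index 7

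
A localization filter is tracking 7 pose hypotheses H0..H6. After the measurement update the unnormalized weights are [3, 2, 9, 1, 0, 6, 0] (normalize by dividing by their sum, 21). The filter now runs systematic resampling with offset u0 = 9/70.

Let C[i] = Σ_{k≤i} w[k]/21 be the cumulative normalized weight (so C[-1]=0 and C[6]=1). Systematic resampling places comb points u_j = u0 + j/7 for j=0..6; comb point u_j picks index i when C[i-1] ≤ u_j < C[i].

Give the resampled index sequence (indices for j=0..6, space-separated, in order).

0 2 2 2 3 5 5

C = [1/7, 5/21, 2/3, 5/7, 5/7, 1, 1]
j=0: u_0=9/70 ∈ [0, 1/7) → index 0
j=1: u_1=19/70 ∈ [5/21, 2/3) → index 2
j=2: u_2=29/70 ∈ [5/21, 2/3) → index 2
j=3: u_3=39/70 ∈ [5/21, 2/3) → index 2
j=4: u_4=7/10 ∈ [2/3, 5/7) → index 3
j=5: u_5=59/70 ∈ [5/7, 1) → index 5
j=6: u_6=69/70 ∈ [5/7, 1) → index 5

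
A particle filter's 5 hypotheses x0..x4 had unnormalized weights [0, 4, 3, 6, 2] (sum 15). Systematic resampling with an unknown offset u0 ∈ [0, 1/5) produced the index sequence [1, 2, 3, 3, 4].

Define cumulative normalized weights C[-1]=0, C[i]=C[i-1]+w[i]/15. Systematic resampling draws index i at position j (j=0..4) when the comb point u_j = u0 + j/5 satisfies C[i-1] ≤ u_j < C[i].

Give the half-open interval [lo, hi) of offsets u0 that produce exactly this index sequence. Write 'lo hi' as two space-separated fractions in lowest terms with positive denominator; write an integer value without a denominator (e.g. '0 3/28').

1/15 1/5

C = [0, 4/15, 7/15, 13/15, 1]
j=0 picked index 1: u0 ∈ [0, 4/15)
j=1 picked index 2: u0 ∈ [1/15, 4/15)
j=2 picked index 3: u0 ∈ [1/15, 7/15)
j=3 picked index 3: u0 ∈ [-2/15, 4/15)
j=4 picked index 4: u0 ∈ [1/15, 1/5)
intersection: [1/15, 1/5)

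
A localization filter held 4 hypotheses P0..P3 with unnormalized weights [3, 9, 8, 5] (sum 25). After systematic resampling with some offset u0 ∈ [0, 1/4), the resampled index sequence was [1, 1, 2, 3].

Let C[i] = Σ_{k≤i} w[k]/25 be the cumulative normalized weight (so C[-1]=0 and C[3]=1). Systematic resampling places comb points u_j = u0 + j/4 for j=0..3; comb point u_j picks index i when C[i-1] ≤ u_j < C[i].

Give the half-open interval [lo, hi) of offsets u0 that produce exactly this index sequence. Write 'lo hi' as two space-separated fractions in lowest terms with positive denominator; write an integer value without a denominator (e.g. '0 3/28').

3/25 23/100

C = [3/25, 12/25, 4/5, 1]
j=0 picked index 1: u0 ∈ [3/25, 12/25)
j=1 picked index 1: u0 ∈ [-13/100, 23/100)
j=2 picked index 2: u0 ∈ [-1/50, 3/10)
j=3 picked index 3: u0 ∈ [1/20, 1/4)
intersection: [3/25, 23/100)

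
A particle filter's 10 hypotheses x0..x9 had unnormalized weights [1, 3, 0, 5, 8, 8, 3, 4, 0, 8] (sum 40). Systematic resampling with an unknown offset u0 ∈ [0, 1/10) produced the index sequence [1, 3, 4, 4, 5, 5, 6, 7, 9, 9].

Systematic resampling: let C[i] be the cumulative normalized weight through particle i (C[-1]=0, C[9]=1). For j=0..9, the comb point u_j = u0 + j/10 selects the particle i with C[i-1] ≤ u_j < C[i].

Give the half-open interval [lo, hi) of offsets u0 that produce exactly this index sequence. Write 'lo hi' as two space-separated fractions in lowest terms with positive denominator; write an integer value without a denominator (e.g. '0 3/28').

C = [1/40, 1/10, 1/10, 9/40, 17/40, 5/8, 7/10, 4/5, 4/5, 1]
j=0 picked index 1: u0 ∈ [1/40, 1/10)
j=1 picked index 3: u0 ∈ [0, 1/8)
j=2 picked index 4: u0 ∈ [1/40, 9/40)
j=3 picked index 4: u0 ∈ [-3/40, 1/8)
j=4 picked index 5: u0 ∈ [1/40, 9/40)
j=5 picked index 5: u0 ∈ [-3/40, 1/8)
j=6 picked index 6: u0 ∈ [1/40, 1/10)
j=7 picked index 7: u0 ∈ [0, 1/10)
j=8 picked index 9: u0 ∈ [0, 1/5)
j=9 picked index 9: u0 ∈ [-1/10, 1/10)
intersection: [1/40, 1/10)

1/40 1/10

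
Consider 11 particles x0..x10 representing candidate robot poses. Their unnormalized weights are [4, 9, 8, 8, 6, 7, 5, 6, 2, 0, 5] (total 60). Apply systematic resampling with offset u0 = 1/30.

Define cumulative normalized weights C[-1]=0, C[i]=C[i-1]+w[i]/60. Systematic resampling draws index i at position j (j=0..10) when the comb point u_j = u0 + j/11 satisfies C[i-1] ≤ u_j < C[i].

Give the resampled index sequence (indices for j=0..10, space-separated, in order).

C = [1/15, 13/60, 7/20, 29/60, 7/12, 7/10, 47/60, 53/60, 11/12, 11/12, 1]
j=0: u_0=1/30 ∈ [0, 1/15) → index 0
j=1: u_1=41/330 ∈ [1/15, 13/60) → index 1
j=2: u_2=71/330 ∈ [1/15, 13/60) → index 1
j=3: u_3=101/330 ∈ [13/60, 7/20) → index 2
j=4: u_4=131/330 ∈ [7/20, 29/60) → index 3
j=5: u_5=161/330 ∈ [29/60, 7/12) → index 4
j=6: u_6=191/330 ∈ [29/60, 7/12) → index 4
j=7: u_7=221/330 ∈ [7/12, 7/10) → index 5
j=8: u_8=251/330 ∈ [7/10, 47/60) → index 6
j=9: u_9=281/330 ∈ [47/60, 53/60) → index 7
j=10: u_10=311/330 ∈ [11/12, 1) → index 10

0 1 1 2 3 4 4 5 6 7 10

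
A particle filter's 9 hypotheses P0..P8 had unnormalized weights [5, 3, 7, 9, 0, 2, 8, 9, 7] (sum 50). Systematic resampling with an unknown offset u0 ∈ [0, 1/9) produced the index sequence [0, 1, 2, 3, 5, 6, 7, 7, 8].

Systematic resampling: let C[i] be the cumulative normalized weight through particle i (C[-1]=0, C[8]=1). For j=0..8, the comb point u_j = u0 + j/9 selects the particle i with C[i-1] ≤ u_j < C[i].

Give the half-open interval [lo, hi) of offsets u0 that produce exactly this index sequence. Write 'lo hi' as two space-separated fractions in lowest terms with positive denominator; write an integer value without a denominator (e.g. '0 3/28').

8/225 11/225

C = [1/10, 4/25, 3/10, 12/25, 12/25, 13/25, 17/25, 43/50, 1]
j=0 picked index 0: u0 ∈ [0, 1/10)
j=1 picked index 1: u0 ∈ [-1/90, 11/225)
j=2 picked index 2: u0 ∈ [-14/225, 7/90)
j=3 picked index 3: u0 ∈ [-1/30, 11/75)
j=4 picked index 5: u0 ∈ [8/225, 17/225)
j=5 picked index 6: u0 ∈ [-8/225, 28/225)
j=6 picked index 7: u0 ∈ [1/75, 29/150)
j=7 picked index 7: u0 ∈ [-22/225, 37/450)
j=8 picked index 8: u0 ∈ [-13/450, 1/9)
intersection: [8/225, 11/225)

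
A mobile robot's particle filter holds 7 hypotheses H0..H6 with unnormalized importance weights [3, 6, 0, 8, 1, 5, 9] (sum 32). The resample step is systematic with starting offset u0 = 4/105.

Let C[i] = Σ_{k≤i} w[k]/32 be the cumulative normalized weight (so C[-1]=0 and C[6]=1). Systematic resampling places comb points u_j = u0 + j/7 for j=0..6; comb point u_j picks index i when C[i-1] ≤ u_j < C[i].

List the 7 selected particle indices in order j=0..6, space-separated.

0 1 3 3 5 6 6

C = [3/32, 9/32, 9/32, 17/32, 9/16, 23/32, 1]
j=0: u_0=4/105 ∈ [0, 3/32) → index 0
j=1: u_1=19/105 ∈ [3/32, 9/32) → index 1
j=2: u_2=34/105 ∈ [9/32, 17/32) → index 3
j=3: u_3=7/15 ∈ [9/32, 17/32) → index 3
j=4: u_4=64/105 ∈ [9/16, 23/32) → index 5
j=5: u_5=79/105 ∈ [23/32, 1) → index 6
j=6: u_6=94/105 ∈ [23/32, 1) → index 6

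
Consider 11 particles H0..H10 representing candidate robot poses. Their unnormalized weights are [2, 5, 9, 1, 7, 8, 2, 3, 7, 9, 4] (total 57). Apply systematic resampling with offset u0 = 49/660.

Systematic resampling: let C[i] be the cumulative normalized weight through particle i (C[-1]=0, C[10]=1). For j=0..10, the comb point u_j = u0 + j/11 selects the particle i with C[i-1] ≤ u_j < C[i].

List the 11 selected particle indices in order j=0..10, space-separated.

1 2 2 4 5 5 7 8 9 9 10

C = [2/57, 7/57, 16/57, 17/57, 8/19, 32/57, 34/57, 37/57, 44/57, 53/57, 1]
j=0: u_0=49/660 ∈ [2/57, 7/57) → index 1
j=1: u_1=109/660 ∈ [7/57, 16/57) → index 2
j=2: u_2=169/660 ∈ [7/57, 16/57) → index 2
j=3: u_3=229/660 ∈ [17/57, 8/19) → index 4
j=4: u_4=289/660 ∈ [8/19, 32/57) → index 5
j=5: u_5=349/660 ∈ [8/19, 32/57) → index 5
j=6: u_6=409/660 ∈ [34/57, 37/57) → index 7
j=7: u_7=469/660 ∈ [37/57, 44/57) → index 8
j=8: u_8=529/660 ∈ [44/57, 53/57) → index 9
j=9: u_9=589/660 ∈ [44/57, 53/57) → index 9
j=10: u_10=59/60 ∈ [53/57, 1) → index 10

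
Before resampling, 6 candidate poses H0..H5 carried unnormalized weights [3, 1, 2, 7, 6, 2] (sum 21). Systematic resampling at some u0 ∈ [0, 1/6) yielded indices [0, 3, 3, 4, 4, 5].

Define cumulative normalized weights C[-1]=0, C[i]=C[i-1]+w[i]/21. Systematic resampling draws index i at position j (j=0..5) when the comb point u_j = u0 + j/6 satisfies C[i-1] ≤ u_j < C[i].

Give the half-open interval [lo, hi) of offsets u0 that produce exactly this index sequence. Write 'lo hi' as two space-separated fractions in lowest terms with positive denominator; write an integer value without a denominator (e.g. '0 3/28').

5/42 1/7

C = [1/7, 4/21, 2/7, 13/21, 19/21, 1]
j=0 picked index 0: u0 ∈ [0, 1/7)
j=1 picked index 3: u0 ∈ [5/42, 19/42)
j=2 picked index 3: u0 ∈ [-1/21, 2/7)
j=3 picked index 4: u0 ∈ [5/42, 17/42)
j=4 picked index 4: u0 ∈ [-1/21, 5/21)
j=5 picked index 5: u0 ∈ [1/14, 1/6)
intersection: [5/42, 1/7)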